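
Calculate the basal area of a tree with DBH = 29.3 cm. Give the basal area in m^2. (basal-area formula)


Formula: BA = pi * (DBH/2)^2 / 10000  (cm^2 to m^2)
Radius = DBH/2 = 29.3/2 = 14.65 cm
BA = pi * 14.65^2 / 10000
   = 674.2565 cm^2 / 10000
   = 0.0674 m^2

0.0674


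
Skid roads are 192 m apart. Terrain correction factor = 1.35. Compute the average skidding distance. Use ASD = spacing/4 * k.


Formula: ASD = (spacing / 4) * correction
Uncorrected distance = spacing / 4 = 192 / 4 = 48 m
ASD = 48 * 1.35 = 65 m

65


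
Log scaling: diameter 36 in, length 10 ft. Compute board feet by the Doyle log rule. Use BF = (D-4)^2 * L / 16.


Doyle: BF = (D - 4)^2 * L / 16
Adjusted diameter = 36 - 4 = 32 in
(D-4)^2 = 32^2 = 1024
BF = 1024 * 10 / 16 = 640 BF

640


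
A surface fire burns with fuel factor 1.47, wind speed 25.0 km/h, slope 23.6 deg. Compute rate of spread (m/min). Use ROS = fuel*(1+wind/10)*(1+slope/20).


Formula: ROS = fuel * (1 + wind/10) * (1 + slope/20)
Wind factor = 1 + 25.0/10 = 3.5
Slope factor = 1 + 23.6/20 = 2.18
ROS = 1.47 * 3.5 * 2.18 = 11.22 m/min

11.22


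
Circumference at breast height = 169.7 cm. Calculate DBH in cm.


Formula: DBH = C / pi
DBH = 169.7 / pi
pi = 3.14159...
DBH = 54.0 cm

54.0


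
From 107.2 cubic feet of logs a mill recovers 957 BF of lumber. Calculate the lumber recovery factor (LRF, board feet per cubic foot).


Formula: LRF = Lumber Output (BF) / Log Input (ft^3)
LRF = 957 BF / 107.2 ft^3
LRF = 8.93 BF/ft^3

8.93


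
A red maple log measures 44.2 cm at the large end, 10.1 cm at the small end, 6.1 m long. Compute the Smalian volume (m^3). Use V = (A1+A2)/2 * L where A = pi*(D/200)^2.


Smalian: V = (A1 + A2)/2 * L,  A = pi*(D/200)^2
A1 = pi*(44.2/200)^2 = 0.153439 m^2
A2 = pi*(10.1/200)^2 = 0.008012 m^2
V = (0.153439+0.008012)/2*6.1 = 0.4924 m^3

0.4924


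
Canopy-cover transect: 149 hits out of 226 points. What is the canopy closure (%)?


Formula: Canopy closure = covered points / total points * 100
Closure = 149 / 226 * 100
Closure = 0.6593 * 100 = 65.9%

65.9


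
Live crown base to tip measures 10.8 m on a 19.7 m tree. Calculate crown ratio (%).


Formula: Crown Ratio = (Crown Length / Total Height) * 100
CR = (10.8 m / 19.7 m) * 100
CR = 0.5482 * 100 = 54.8%

54.8


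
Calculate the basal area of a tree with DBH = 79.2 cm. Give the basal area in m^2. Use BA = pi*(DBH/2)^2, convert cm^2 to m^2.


Formula: BA = pi * (DBH/2)^2 / 10000  (cm^2 to m^2)
Radius = DBH/2 = 79.2/2 = 39.6 cm
BA = pi * 39.6^2 / 10000
   = 4926.5199 cm^2 / 10000
   = 0.4927 m^2

0.4927


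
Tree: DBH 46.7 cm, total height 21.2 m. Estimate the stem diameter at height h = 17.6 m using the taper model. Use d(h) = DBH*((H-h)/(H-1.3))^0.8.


Taper: d(h) = DBH * ((H - h) / (H - 1.3))^0.8
Numerator = H - h = 21.2 - 17.6 = 3.6 m
Denominator = H - 1.3 = 21.2 - 1.3 = 19.9 m
Ratio = 3.6 / 19.9 = 0.1809
d = 46.7 * 0.1809^0.8 = 11.9 cm

11.9


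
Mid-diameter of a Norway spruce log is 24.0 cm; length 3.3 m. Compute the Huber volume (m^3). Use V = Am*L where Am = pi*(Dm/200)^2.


Huber: V = Am * L,  Am = pi*(Dm/200)^2
Am = pi*(24.0/200)^2 = 0.045239 m^2
V = 0.045239*3.3 = 0.1493 m^3

0.1493


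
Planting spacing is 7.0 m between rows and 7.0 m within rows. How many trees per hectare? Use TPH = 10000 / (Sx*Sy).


Formula: TPH = 10000 m^2/ha / (spacing_x * spacing_y)
Area per tree = 7.0 m * 7.0 m = 49.0 m^2
TPH = 10000 / 49.0 = 204 trees/ha

204


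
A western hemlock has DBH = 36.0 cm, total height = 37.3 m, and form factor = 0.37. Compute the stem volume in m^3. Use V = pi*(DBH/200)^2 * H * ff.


Formula: V = pi * (DBH/200)^2 * H * ff
Radius = DBH/200 = 36.0/200 = 0.18 m
Radius^2 = 0.18^2 = 0.0324 m^2
V = pi * 0.0324 * 37.3 * 0.37
V = 1.405 m^3

1.405


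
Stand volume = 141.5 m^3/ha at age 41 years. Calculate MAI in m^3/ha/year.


Formula: MAI = Total Volume / Stand Age
MAI = 141.5 m^3/ha / 41 years
MAI = 3.45 m^3/ha/year

3.45


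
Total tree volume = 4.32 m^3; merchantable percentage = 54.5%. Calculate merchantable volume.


Formula: MV = V_total * (merchantable_pct / 100)
Merchantable fraction = 54.5% / 100 = 0.545
MV = 4.32 m^3 * 0.545 = 2.354 m^3

2.354


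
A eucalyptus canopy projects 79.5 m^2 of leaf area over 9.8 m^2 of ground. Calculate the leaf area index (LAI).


Formula: LAI = total leaf area / ground area  (dimensionless)
LAI = 79.5 m^2 / 9.8 m^2
LAI = 8.11

8.11


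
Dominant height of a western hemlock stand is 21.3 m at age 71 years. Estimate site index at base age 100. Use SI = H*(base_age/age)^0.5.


Formula: SI = H_dom * (base_age / age)^0.5
Age ratio = 100 / 71 = 1.40845
sqrt(age_ratio) = 1.18678
SI = 21.3 * 1.18678 = 25.3 m

25.3


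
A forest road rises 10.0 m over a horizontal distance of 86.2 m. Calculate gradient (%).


Formula: Gradient = rise / run * 100
Gradient = 10.0 / 86.2 * 100 = 11.6%

11.6


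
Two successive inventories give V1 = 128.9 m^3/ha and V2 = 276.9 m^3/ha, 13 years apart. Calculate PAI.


Formula: PAI = (V_T2 - V_T1) / (T2 - T1)
Volume increment = 276.9 - 128.9 = 148.0 m^3/ha
PAI = 148.0 / 13 = 11.38 m^3/ha/year

11.38


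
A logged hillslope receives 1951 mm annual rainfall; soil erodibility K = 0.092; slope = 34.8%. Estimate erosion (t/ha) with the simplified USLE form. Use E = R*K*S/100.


Formula: E = R * K * S / 100  (simplified USLE)
R * K = 1951 * 0.092 = 179.492
E = 179.492 * 34.8 / 100 = 62.46 t/ha

62.46


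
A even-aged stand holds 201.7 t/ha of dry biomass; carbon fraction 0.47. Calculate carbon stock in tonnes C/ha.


Formula: Carbon Stock = Biomass * Carbon Fraction
C = 201.7 t/ha * 0.47
C = 94.8 t C/ha

94.8


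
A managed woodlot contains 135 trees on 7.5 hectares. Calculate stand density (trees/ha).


Formula: Stand Density = N_trees / Area_ha
Density = 135 trees / 7.5 ha
Density = 18 trees/ha

18


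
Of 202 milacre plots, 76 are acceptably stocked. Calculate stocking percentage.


Formula: Stocking % = stocked plots / total plots * 100
Stocking = 76 / 202 * 100
Stocking = 0.3762 * 100 = 37.6%

37.6


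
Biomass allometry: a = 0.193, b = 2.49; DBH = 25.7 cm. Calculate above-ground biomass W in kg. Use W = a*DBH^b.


Formula: W = a * DBH^b  (allometric power law)
DBH^b = 25.7^2.49 = 3241.4063
W = 0.193 * 3241.4063 = 625.6 kg

625.6


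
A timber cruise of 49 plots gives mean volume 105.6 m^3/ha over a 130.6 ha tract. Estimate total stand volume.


Formula: Total Volume = Mean Volume per ha * Total Area
Total Volume = 105.6 m^3/ha * 130.6 ha
Total Volume = 13791 m^3

13791


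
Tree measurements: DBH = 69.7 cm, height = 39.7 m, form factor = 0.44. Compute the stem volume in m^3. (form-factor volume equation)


Formula: V = pi * (DBH/200)^2 * H * ff
Radius = DBH/200 = 69.7/200 = 0.3485 m
Radius^2 = 0.3485^2 = 0.12145225 m^2
V = pi * 0.12145225 * 39.7 * 0.44
V = 6.665 m^3

6.665


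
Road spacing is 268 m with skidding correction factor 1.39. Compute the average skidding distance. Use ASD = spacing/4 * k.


Formula: ASD = (spacing / 4) * correction
Uncorrected distance = spacing / 4 = 268 / 4 = 67 m
ASD = 67 * 1.39 = 93 m

93


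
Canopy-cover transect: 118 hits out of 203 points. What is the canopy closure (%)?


Formula: Canopy closure = covered points / total points * 100
Closure = 118 / 203 * 100
Closure = 0.5813 * 100 = 58.1%

58.1


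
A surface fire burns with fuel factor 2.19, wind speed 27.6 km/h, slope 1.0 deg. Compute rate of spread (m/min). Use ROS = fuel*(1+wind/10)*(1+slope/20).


Formula: ROS = fuel * (1 + wind/10) * (1 + slope/20)
Wind factor = 1 + 27.6/10 = 3.76
Slope factor = 1 + 1.0/20 = 1.05
ROS = 2.19 * 3.76 * 1.05 = 8.65 m/min

8.65


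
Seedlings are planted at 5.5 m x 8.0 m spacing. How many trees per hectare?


Formula: TPH = 10000 m^2/ha / (spacing_x * spacing_y)
Area per tree = 5.5 m * 8.0 m = 44.0 m^2
TPH = 10000 / 44.0 = 227 trees/ha

227


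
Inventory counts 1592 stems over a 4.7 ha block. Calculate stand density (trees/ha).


Formula: Stand Density = N_trees / Area_ha
Density = 1592 trees / 4.7 ha
Density = 339 trees/ha

339


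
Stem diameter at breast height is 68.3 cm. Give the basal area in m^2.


Formula: BA = pi * (DBH/2)^2 / 10000  (cm^2 to m^2)
Radius = DBH/2 = 68.3/2 = 34.15 cm
BA = pi * 34.15^2 / 10000
   = 3663.796 cm^2 / 10000
   = 0.3664 m^2

0.3664


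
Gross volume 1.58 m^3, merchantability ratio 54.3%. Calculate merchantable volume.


Formula: MV = V_total * (merchantable_pct / 100)
Merchantable fraction = 54.3% / 100 = 0.543
MV = 1.58 m^3 * 0.543 = 0.858 m^3

0.858


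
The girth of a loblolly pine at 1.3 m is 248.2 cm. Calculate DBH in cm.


Formula: DBH = C / pi
DBH = 248.2 / pi
pi = 3.14159...
DBH = 79.0 cm

79.0


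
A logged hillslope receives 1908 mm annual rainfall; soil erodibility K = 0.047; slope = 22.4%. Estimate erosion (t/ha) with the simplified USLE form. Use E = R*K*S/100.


Formula: E = R * K * S / 100  (simplified USLE)
R * K = 1908 * 0.047 = 89.676
E = 89.676 * 22.4 / 100 = 20.09 t/ha

20.09


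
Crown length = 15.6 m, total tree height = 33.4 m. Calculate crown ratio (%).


Formula: Crown Ratio = (Crown Length / Total Height) * 100
CR = (15.6 m / 33.4 m) * 100
CR = 0.4671 * 100 = 46.7%

46.7


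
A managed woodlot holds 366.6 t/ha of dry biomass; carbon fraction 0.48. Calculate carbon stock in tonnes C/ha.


Formula: Carbon Stock = Biomass * Carbon Fraction
C = 366.6 t/ha * 0.48
C = 176.0 t C/ha

176.0


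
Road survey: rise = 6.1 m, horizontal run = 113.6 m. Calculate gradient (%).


Formula: Gradient = rise / run * 100
Gradient = 6.1 / 113.6 * 100 = 5.4%

5.4


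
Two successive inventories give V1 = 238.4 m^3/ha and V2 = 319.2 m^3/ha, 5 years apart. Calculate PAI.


Formula: PAI = (V_T2 - V_T1) / (T2 - T1)
Volume increment = 319.2 - 238.4 = 80.8 m^3/ha
PAI = 80.8 / 5 = 16.16 m^3/ha/year

16.16


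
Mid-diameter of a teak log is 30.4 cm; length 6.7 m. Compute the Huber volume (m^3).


Huber: V = Am * L,  Am = pi*(Dm/200)^2
Am = pi*(30.4/200)^2 = 0.072583 m^2
V = 0.072583*6.7 = 0.4863 m^3

0.4863


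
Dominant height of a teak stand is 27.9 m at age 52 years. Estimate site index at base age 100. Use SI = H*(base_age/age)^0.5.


Formula: SI = H_dom * (base_age / age)^0.5
Age ratio = 100 / 52 = 1.92308
sqrt(age_ratio) = 1.38675
SI = 27.9 * 1.38675 = 38.7 m

38.7


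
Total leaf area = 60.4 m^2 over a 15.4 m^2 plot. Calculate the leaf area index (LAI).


Formula: LAI = total leaf area / ground area  (dimensionless)
LAI = 60.4 m^2 / 15.4 m^2
LAI = 3.92

3.92


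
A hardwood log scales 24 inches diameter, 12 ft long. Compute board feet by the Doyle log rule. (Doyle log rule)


Doyle: BF = (D - 4)^2 * L / 16
Adjusted diameter = 24 - 4 = 20 in
(D-4)^2 = 20^2 = 400
BF = 400 * 12 / 16 = 300 BF

300


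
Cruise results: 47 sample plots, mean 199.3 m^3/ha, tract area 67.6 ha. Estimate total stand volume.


Formula: Total Volume = Mean Volume per ha * Total Area
Total Volume = 199.3 m^3/ha * 67.6 ha
Total Volume = 13473 m^3

13473


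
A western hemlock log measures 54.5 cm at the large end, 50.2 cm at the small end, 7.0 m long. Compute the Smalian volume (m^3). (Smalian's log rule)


Smalian: V = (A1 + A2)/2 * L,  A = pi*(D/200)^2
A1 = pi*(54.5/200)^2 = 0.233283 m^2
A2 = pi*(50.2/200)^2 = 0.197923 m^2
V = (0.233283+0.197923)/2*7.0 = 1.5092 m^3

1.5092


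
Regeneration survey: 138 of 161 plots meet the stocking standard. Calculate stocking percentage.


Formula: Stocking % = stocked plots / total plots * 100
Stocking = 138 / 161 * 100
Stocking = 0.8571 * 100 = 85.7%

85.7


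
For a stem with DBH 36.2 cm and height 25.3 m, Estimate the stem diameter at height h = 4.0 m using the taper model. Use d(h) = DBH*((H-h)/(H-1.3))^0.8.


Taper: d(h) = DBH * ((H - h) / (H - 1.3))^0.8
Numerator = H - h = 25.3 - 4.0 = 21.3 m
Denominator = H - 1.3 = 25.3 - 1.3 = 24.0 m
Ratio = 21.3 / 24.0 = 0.8875
d = 36.2 * 0.8875^0.8 = 32.9 cm

32.9


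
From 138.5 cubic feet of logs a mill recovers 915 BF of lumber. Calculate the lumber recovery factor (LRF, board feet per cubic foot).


Formula: LRF = Lumber Output (BF) / Log Input (ft^3)
LRF = 915 BF / 138.5 ft^3
LRF = 6.61 BF/ft^3

6.61


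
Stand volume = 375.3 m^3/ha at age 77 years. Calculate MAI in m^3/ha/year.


Formula: MAI = Total Volume / Stand Age
MAI = 375.3 m^3/ha / 77 years
MAI = 4.87 m^3/ha/year

4.87


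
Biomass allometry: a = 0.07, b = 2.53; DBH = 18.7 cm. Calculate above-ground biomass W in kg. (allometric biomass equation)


Formula: W = a * DBH^b  (allometric power law)
DBH^b = 18.7^2.53 = 1651.0463
W = 0.07 * 1651.0463 = 115.6 kg

115.6


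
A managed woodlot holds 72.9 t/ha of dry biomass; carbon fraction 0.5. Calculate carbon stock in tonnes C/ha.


Formula: Carbon Stock = Biomass * Carbon Fraction
C = 72.9 t/ha * 0.5
C = 36.5 t C/ha

36.5


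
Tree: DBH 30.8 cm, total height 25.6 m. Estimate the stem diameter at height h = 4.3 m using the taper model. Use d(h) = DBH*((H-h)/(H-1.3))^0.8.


Taper: d(h) = DBH * ((H - h) / (H - 1.3))^0.8
Numerator = H - h = 25.6 - 4.3 = 21.3 m
Denominator = H - 1.3 = 25.6 - 1.3 = 24.3 m
Ratio = 21.3 / 24.3 = 0.87654
d = 30.8 * 0.87654^0.8 = 27.7 cm

27.7


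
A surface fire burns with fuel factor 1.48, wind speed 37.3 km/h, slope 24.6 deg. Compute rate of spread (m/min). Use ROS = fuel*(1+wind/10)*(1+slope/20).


Formula: ROS = fuel * (1 + wind/10) * (1 + slope/20)
Wind factor = 1 + 37.3/10 = 4.73
Slope factor = 1 + 24.6/20 = 2.23
ROS = 1.48 * 4.73 * 2.23 = 15.61 m/min

15.61


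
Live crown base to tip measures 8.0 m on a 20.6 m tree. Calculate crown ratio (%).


Formula: Crown Ratio = (Crown Length / Total Height) * 100
CR = (8.0 m / 20.6 m) * 100
CR = 0.3883 * 100 = 38.8%

38.8


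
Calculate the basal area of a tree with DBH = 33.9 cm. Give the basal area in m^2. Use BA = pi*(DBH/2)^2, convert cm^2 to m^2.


Formula: BA = pi * (DBH/2)^2 / 10000  (cm^2 to m^2)
Radius = DBH/2 = 33.9/2 = 16.95 cm
BA = pi * 16.95^2 / 10000
   = 902.5874 cm^2 / 10000
   = 0.0903 m^2

0.0903


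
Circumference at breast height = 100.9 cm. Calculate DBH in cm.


Formula: DBH = C / pi
DBH = 100.9 / pi
pi = 3.14159...
DBH = 32.1 cm

32.1


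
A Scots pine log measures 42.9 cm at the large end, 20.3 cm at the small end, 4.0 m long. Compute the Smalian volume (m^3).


Smalian: V = (A1 + A2)/2 * L,  A = pi*(D/200)^2
A1 = pi*(42.9/200)^2 = 0.144545 m^2
A2 = pi*(20.3/200)^2 = 0.032365 m^2
V = (0.144545+0.032365)/2*4.0 = 0.3538 m^3

0.3538


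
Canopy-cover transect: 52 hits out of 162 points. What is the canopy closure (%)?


Formula: Canopy closure = covered points / total points * 100
Closure = 52 / 162 * 100
Closure = 0.321 * 100 = 32.1%

32.1


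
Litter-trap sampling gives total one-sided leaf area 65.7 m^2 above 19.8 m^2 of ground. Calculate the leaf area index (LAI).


Formula: LAI = total leaf area / ground area  (dimensionless)
LAI = 65.7 m^2 / 19.8 m^2
LAI = 3.32

3.32


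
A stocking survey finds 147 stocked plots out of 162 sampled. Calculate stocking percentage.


Formula: Stocking % = stocked plots / total plots * 100
Stocking = 147 / 162 * 100
Stocking = 0.9074 * 100 = 90.7%

90.7


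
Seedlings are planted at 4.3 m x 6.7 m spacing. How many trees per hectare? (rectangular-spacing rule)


Formula: TPH = 10000 m^2/ha / (spacing_x * spacing_y)
Area per tree = 4.3 m * 6.7 m = 28.81 m^2
TPH = 10000 / 28.81 = 347 trees/ha

347


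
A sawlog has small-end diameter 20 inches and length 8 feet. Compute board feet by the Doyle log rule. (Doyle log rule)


Doyle: BF = (D - 4)^2 * L / 16
Adjusted diameter = 20 - 4 = 16 in
(D-4)^2 = 16^2 = 256
BF = 256 * 8 / 16 = 128 BF

128


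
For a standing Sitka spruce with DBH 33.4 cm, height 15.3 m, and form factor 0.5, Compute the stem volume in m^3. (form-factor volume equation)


Formula: V = pi * (DBH/200)^2 * H * ff
Radius = DBH/200 = 33.4/200 = 0.167 m
Radius^2 = 0.167^2 = 0.027889 m^2
V = pi * 0.027889 * 15.3 * 0.5
V = 0.67 m^3

0.67


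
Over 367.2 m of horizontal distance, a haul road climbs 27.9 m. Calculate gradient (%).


Formula: Gradient = rise / run * 100
Gradient = 27.9 / 367.2 * 100 = 7.6%

7.6


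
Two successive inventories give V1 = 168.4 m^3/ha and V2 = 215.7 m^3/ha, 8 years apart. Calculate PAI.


Formula: PAI = (V_T2 - V_T1) / (T2 - T1)
Volume increment = 215.7 - 168.4 = 47.3 m^3/ha
PAI = 47.3 / 8 = 5.91 m^3/ha/year

5.91


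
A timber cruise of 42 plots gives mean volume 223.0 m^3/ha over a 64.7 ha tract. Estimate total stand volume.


Formula: Total Volume = Mean Volume per ha * Total Area
Total Volume = 223.0 m^3/ha * 64.7 ha
Total Volume = 14428 m^3

14428


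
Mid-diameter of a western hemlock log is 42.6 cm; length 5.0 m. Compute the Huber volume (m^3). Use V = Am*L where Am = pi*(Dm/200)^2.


Huber: V = Am * L,  Am = pi*(Dm/200)^2
Am = pi*(42.6/200)^2 = 0.142531 m^2
V = 0.142531*5.0 = 0.7127 m^3

0.7127


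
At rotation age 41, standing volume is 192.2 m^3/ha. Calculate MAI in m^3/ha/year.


Formula: MAI = Total Volume / Stand Age
MAI = 192.2 m^3/ha / 41 years
MAI = 4.69 m^3/ha/year

4.69


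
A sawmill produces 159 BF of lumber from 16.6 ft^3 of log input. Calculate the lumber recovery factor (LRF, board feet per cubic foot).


Formula: LRF = Lumber Output (BF) / Log Input (ft^3)
LRF = 159 BF / 16.6 ft^3
LRF = 9.58 BF/ft^3

9.58


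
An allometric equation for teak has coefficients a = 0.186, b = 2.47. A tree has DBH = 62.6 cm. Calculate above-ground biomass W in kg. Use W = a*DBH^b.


Formula: W = a * DBH^b  (allometric power law)
DBH^b = 62.6^2.47 = 27386.6305
W = 0.186 * 27386.6305 = 5093.9 kg

5093.9


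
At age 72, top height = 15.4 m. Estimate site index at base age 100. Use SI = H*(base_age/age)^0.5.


Formula: SI = H_dom * (base_age / age)^0.5
Age ratio = 100 / 72 = 1.38889
sqrt(age_ratio) = 1.17851
SI = 15.4 * 1.17851 = 18.1 m

18.1


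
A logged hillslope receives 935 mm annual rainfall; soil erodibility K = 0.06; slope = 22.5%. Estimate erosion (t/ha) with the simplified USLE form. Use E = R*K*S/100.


Formula: E = R * K * S / 100  (simplified USLE)
R * K = 935 * 0.06 = 56.1
E = 56.1 * 22.5 / 100 = 12.62 t/ha

12.62


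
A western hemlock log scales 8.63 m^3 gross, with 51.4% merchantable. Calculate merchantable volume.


Formula: MV = V_total * (merchantable_pct / 100)
Merchantable fraction = 51.4% / 100 = 0.514
MV = 8.63 m^3 * 0.514 = 4.436 m^3

4.436


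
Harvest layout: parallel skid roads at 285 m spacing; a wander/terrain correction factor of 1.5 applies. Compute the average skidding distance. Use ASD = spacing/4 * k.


Formula: ASD = (spacing / 4) * correction
Uncorrected distance = spacing / 4 = 285 / 4 = 71.25 m
ASD = 71.25 * 1.5 = 107 m

107


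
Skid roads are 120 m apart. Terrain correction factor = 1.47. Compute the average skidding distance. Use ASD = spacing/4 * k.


Formula: ASD = (spacing / 4) * correction
Uncorrected distance = spacing / 4 = 120 / 4 = 30 m
ASD = 30 * 1.47 = 44 m

44


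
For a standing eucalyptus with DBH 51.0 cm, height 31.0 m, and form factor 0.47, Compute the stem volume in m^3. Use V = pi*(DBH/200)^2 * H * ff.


Formula: V = pi * (DBH/200)^2 * H * ff
Radius = DBH/200 = 51.0/200 = 0.255 m
Radius^2 = 0.255^2 = 0.065025 m^2
V = pi * 0.065025 * 31.0 * 0.47
V = 2.976 m^3

2.976


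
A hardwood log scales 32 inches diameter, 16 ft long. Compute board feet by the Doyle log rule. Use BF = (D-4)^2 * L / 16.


Doyle: BF = (D - 4)^2 * L / 16
Adjusted diameter = 32 - 4 = 28 in
(D-4)^2 = 28^2 = 784
BF = 784 * 16 / 16 = 784 BF

784


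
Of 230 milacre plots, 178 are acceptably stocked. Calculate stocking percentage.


Formula: Stocking % = stocked plots / total plots * 100
Stocking = 178 / 230 * 100
Stocking = 0.7739 * 100 = 77.4%

77.4


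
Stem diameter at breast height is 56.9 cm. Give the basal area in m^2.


Formula: BA = pi * (DBH/2)^2 / 10000  (cm^2 to m^2)
Radius = DBH/2 = 56.9/2 = 28.45 cm
BA = pi * 28.45^2 / 10000
   = 2542.8129 cm^2 / 10000
   = 0.2543 m^2

0.2543


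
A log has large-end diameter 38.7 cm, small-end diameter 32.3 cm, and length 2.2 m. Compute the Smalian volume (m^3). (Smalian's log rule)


Smalian: V = (A1 + A2)/2 * L,  A = pi*(D/200)^2
A1 = pi*(38.7/200)^2 = 0.117628 m^2
A2 = pi*(32.3/200)^2 = 0.08194 m^2
V = (0.117628+0.08194)/2*2.2 = 0.2195 m^3

0.2195


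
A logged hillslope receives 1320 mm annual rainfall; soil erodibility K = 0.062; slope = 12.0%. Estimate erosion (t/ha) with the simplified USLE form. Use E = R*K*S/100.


Formula: E = R * K * S / 100  (simplified USLE)
R * K = 1320 * 0.062 = 81.84
E = 81.84 * 12.0 / 100 = 9.82 t/ha

9.82


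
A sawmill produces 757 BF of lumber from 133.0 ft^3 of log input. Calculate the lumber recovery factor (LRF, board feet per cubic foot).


Formula: LRF = Lumber Output (BF) / Log Input (ft^3)
LRF = 757 BF / 133.0 ft^3
LRF = 5.69 BF/ft^3

5.69


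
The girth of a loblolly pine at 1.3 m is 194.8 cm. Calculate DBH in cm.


Formula: DBH = C / pi
DBH = 194.8 / pi
pi = 3.14159...
DBH = 62.0 cm

62.0


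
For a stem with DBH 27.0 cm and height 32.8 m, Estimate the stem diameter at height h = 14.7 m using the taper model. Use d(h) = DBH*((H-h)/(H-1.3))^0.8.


Taper: d(h) = DBH * ((H - h) / (H - 1.3))^0.8
Numerator = H - h = 32.8 - 14.7 = 18.1 m
Denominator = H - 1.3 = 32.8 - 1.3 = 31.5 m
Ratio = 18.1 / 31.5 = 0.5746
d = 27.0 * 0.5746^0.8 = 17.3 cm

17.3


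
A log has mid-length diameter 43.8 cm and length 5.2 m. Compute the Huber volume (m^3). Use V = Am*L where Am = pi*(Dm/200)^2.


Huber: V = Am * L,  Am = pi*(Dm/200)^2
Am = pi*(43.8/200)^2 = 0.150674 m^2
V = 0.150674*5.2 = 0.7835 m^3

0.7835


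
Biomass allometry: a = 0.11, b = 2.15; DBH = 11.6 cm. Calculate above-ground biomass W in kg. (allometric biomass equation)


Formula: W = a * DBH^b  (allometric power law)
DBH^b = 11.6^2.15 = 194.3501
W = 0.11 * 194.3501 = 21.4 kg

21.4


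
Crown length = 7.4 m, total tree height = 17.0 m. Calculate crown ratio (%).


Formula: Crown Ratio = (Crown Length / Total Height) * 100
CR = (7.4 m / 17.0 m) * 100
CR = 0.4353 * 100 = 43.5%

43.5


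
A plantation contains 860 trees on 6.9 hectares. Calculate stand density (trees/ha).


Formula: Stand Density = N_trees / Area_ha
Density = 860 trees / 6.9 ha
Density = 125 trees/ha

125


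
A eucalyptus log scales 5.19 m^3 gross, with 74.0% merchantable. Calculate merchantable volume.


Formula: MV = V_total * (merchantable_pct / 100)
Merchantable fraction = 74.0% / 100 = 0.74
MV = 5.19 m^3 * 0.74 = 3.841 m^3

3.841


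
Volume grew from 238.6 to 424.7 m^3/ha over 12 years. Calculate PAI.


Formula: PAI = (V_T2 - V_T1) / (T2 - T1)
Volume increment = 424.7 - 238.6 = 186.1 m^3/ha
PAI = 186.1 / 12 = 15.51 m^3/ha/year

15.51


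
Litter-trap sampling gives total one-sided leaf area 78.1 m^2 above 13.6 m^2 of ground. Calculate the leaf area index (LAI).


Formula: LAI = total leaf area / ground area  (dimensionless)
LAI = 78.1 m^2 / 13.6 m^2
LAI = 5.74

5.74


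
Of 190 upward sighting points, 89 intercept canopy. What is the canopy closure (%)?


Formula: Canopy closure = covered points / total points * 100
Closure = 89 / 190 * 100
Closure = 0.4684 * 100 = 46.8%

46.8


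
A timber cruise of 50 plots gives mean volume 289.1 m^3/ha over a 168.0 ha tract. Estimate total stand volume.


Formula: Total Volume = Mean Volume per ha * Total Area
Total Volume = 289.1 m^3/ha * 168.0 ha
Total Volume = 48569 m^3

48569


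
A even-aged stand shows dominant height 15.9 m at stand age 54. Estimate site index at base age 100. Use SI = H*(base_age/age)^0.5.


Formula: SI = H_dom * (base_age / age)^0.5
Age ratio = 100 / 54 = 1.85185
sqrt(age_ratio) = 1.36083
SI = 15.9 * 1.36083 = 21.6 m

21.6


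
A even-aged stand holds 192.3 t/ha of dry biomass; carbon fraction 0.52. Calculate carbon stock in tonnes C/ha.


Formula: Carbon Stock = Biomass * Carbon Fraction
C = 192.3 t/ha * 0.52
C = 100.0 t C/ha

100.0


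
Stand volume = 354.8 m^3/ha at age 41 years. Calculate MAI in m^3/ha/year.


Formula: MAI = Total Volume / Stand Age
MAI = 354.8 m^3/ha / 41 years
MAI = 8.65 m^3/ha/year

8.65


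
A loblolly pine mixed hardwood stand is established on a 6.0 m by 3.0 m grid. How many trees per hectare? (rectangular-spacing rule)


Formula: TPH = 10000 m^2/ha / (spacing_x * spacing_y)
Area per tree = 6.0 m * 3.0 m = 18.0 m^2
TPH = 10000 / 18.0 = 556 trees/ha

556


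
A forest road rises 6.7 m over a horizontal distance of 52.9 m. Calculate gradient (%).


Formula: Gradient = rise / run * 100
Gradient = 6.7 / 52.9 * 100 = 12.7%

12.7


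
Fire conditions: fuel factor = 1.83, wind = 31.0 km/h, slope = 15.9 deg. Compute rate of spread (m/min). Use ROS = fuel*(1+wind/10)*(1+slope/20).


Formula: ROS = fuel * (1 + wind/10) * (1 + slope/20)
Wind factor = 1 + 31.0/10 = 4.1
Slope factor = 1 + 15.9/20 = 1.795
ROS = 1.83 * 4.1 * 1.795 = 13.47 m/min

13.47


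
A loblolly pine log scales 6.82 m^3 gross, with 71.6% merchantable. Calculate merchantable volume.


Formula: MV = V_total * (merchantable_pct / 100)
Merchantable fraction = 71.6% / 100 = 0.716
MV = 6.82 m^3 * 0.716 = 4.883 m^3

4.883


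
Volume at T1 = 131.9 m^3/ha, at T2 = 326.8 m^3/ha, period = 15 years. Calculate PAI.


Formula: PAI = (V_T2 - V_T1) / (T2 - T1)
Volume increment = 326.8 - 131.9 = 194.9 m^3/ha
PAI = 194.9 / 15 = 12.99 m^3/ha/year

12.99


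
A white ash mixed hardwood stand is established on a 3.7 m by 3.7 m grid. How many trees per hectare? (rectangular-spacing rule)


Formula: TPH = 10000 m^2/ha / (spacing_x * spacing_y)
Area per tree = 3.7 m * 3.7 m = 13.69 m^2
TPH = 10000 / 13.69 = 730 trees/ha

730


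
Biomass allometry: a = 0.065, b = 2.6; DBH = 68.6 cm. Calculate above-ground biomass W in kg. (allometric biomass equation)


Formula: W = a * DBH^b  (allometric power law)
DBH^b = 68.6^2.6 = 59489.8263
W = 0.065 * 59489.8263 = 3866.8 kg

3866.8


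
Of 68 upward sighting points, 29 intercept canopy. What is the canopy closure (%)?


Formula: Canopy closure = covered points / total points * 100
Closure = 29 / 68 * 100
Closure = 0.4265 * 100 = 42.6%

42.6


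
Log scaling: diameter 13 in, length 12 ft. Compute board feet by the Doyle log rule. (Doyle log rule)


Doyle: BF = (D - 4)^2 * L / 16
Adjusted diameter = 13 - 4 = 9 in
(D-4)^2 = 9^2 = 81
BF = 81 * 12 / 16 = 61 BF

61


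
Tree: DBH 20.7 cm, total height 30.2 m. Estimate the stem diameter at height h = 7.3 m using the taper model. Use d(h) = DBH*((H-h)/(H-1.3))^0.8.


Taper: d(h) = DBH * ((H - h) / (H - 1.3))^0.8
Numerator = H - h = 30.2 - 7.3 = 22.9 m
Denominator = H - 1.3 = 30.2 - 1.3 = 28.9 m
Ratio = 22.9 / 28.9 = 0.79239
d = 20.7 * 0.79239^0.8 = 17.2 cm

17.2


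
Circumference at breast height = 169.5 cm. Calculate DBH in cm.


Formula: DBH = C / pi
DBH = 169.5 / pi
pi = 3.14159...
DBH = 54.0 cm

54.0


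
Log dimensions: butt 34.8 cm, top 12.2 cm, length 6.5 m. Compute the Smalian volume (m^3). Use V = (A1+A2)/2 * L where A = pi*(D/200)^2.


Smalian: V = (A1 + A2)/2 * L,  A = pi*(D/200)^2
A1 = pi*(34.8/200)^2 = 0.095115 m^2
A2 = pi*(12.2/200)^2 = 0.01169 m^2
V = (0.095115+0.01169)/2*6.5 = 0.3471 m^3

0.3471


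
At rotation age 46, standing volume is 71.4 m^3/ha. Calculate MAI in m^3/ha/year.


Formula: MAI = Total Volume / Stand Age
MAI = 71.4 m^3/ha / 46 years
MAI = 1.55 m^3/ha/year

1.55


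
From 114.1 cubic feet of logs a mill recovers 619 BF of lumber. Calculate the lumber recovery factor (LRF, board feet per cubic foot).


Formula: LRF = Lumber Output (BF) / Log Input (ft^3)
LRF = 619 BF / 114.1 ft^3
LRF = 5.43 BF/ft^3

5.43


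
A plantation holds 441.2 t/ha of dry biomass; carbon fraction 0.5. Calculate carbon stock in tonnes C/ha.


Formula: Carbon Stock = Biomass * Carbon Fraction
C = 441.2 t/ha * 0.5
C = 220.6 t C/ha

220.6


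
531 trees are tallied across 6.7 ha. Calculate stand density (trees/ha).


Formula: Stand Density = N_trees / Area_ha
Density = 531 trees / 6.7 ha
Density = 79 trees/ha

79


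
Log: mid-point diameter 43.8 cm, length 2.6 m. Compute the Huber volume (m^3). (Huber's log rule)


Huber: V = Am * L,  Am = pi*(Dm/200)^2
Am = pi*(43.8/200)^2 = 0.150674 m^2
V = 0.150674*2.6 = 0.3918 m^3

0.3918


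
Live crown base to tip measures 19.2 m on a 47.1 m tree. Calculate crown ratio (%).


Formula: Crown Ratio = (Crown Length / Total Height) * 100
CR = (19.2 m / 47.1 m) * 100
CR = 0.4076 * 100 = 40.8%

40.8


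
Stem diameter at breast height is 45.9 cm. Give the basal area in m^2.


Formula: BA = pi * (DBH/2)^2 / 10000  (cm^2 to m^2)
Radius = DBH/2 = 45.9/2 = 22.95 cm
BA = pi * 22.95^2 / 10000
   = 1654.6847 cm^2 / 10000
   = 0.1655 m^2

0.1655


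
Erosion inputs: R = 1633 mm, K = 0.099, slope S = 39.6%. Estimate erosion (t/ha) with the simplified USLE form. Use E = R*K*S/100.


Formula: E = R * K * S / 100  (simplified USLE)
R * K = 1633 * 0.099 = 161.667
E = 161.667 * 39.6 / 100 = 64.02 t/ha

64.02


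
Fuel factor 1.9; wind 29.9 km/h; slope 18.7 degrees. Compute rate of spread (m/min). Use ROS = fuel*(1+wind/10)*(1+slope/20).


Formula: ROS = fuel * (1 + wind/10) * (1 + slope/20)
Wind factor = 1 + 29.9/10 = 3.99
Slope factor = 1 + 18.7/20 = 1.935
ROS = 1.9 * 3.99 * 1.935 = 14.67 m/min

14.67


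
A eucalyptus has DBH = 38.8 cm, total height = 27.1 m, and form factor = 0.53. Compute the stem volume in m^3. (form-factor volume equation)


Formula: V = pi * (DBH/200)^2 * H * ff
Radius = DBH/200 = 38.8/200 = 0.194 m
Radius^2 = 0.194^2 = 0.037636 m^2
V = pi * 0.037636 * 27.1 * 0.53
V = 1.698 m^3

1.698


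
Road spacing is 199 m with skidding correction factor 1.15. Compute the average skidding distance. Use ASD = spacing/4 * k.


Formula: ASD = (spacing / 4) * correction
Uncorrected distance = spacing / 4 = 199 / 4 = 49.75 m
ASD = 49.75 * 1.15 = 57 m

57


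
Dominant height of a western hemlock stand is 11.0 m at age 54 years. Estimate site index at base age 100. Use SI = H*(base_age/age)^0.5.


Formula: SI = H_dom * (base_age / age)^0.5
Age ratio = 100 / 54 = 1.85185
sqrt(age_ratio) = 1.36083
SI = 11.0 * 1.36083 = 15.0 m

15.0


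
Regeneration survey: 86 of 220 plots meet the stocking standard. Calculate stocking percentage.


Formula: Stocking % = stocked plots / total plots * 100
Stocking = 86 / 220 * 100
Stocking = 0.3909 * 100 = 39.1%

39.1


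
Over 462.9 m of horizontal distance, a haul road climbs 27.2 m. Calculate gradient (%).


Formula: Gradient = rise / run * 100
Gradient = 27.2 / 462.9 * 100 = 5.9%

5.9


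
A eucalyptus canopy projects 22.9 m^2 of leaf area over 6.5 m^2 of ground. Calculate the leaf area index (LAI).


Formula: LAI = total leaf area / ground area  (dimensionless)
LAI = 22.9 m^2 / 6.5 m^2
LAI = 3.52

3.52


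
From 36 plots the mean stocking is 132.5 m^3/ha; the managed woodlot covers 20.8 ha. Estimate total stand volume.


Formula: Total Volume = Mean Volume per ha * Total Area
Total Volume = 132.5 m^3/ha * 20.8 ha
Total Volume = 2756 m^3

2756


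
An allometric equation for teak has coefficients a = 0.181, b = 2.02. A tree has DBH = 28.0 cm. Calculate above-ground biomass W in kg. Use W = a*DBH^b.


Formula: W = a * DBH^b  (allometric power law)
DBH^b = 28.0^2.02 = 838.0293
W = 0.181 * 838.0293 = 151.7 kg

151.7


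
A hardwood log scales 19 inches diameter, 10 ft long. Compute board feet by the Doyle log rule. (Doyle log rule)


Doyle: BF = (D - 4)^2 * L / 16
Adjusted diameter = 19 - 4 = 15 in
(D-4)^2 = 15^2 = 225
BF = 225 * 10 / 16 = 141 BF

141


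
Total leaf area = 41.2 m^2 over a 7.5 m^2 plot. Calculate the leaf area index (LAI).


Formula: LAI = total leaf area / ground area  (dimensionless)
LAI = 41.2 m^2 / 7.5 m^2
LAI = 5.49

5.49


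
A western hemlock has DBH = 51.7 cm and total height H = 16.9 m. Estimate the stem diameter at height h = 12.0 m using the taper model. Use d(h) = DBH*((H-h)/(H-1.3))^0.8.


Taper: d(h) = DBH * ((H - h) / (H - 1.3))^0.8
Numerator = H - h = 16.9 - 12.0 = 4.9 m
Denominator = H - 1.3 = 16.9 - 1.3 = 15.6 m
Ratio = 4.9 / 15.6 = 0.3141
d = 51.7 * 0.3141^0.8 = 20.5 cm

20.5


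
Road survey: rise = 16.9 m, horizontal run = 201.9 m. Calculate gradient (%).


Formula: Gradient = rise / run * 100
Gradient = 16.9 / 201.9 * 100 = 8.4%

8.4


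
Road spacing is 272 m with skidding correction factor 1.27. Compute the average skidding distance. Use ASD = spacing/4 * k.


Formula: ASD = (spacing / 4) * correction
Uncorrected distance = spacing / 4 = 272 / 4 = 68 m
ASD = 68 * 1.27 = 86 m

86


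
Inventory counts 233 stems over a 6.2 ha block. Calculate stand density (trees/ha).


Formula: Stand Density = N_trees / Area_ha
Density = 233 trees / 6.2 ha
Density = 38 trees/ha

38


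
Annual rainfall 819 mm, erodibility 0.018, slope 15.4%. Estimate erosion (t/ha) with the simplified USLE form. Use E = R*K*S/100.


Formula: E = R * K * S / 100  (simplified USLE)
R * K = 819 * 0.018 = 14.742
E = 14.742 * 15.4 / 100 = 2.27 t/ha

2.27


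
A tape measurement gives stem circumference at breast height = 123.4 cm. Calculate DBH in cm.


Formula: DBH = C / pi
DBH = 123.4 / pi
pi = 3.14159...
DBH = 39.3 cm

39.3


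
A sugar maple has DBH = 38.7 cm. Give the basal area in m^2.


Formula: BA = pi * (DBH/2)^2 / 10000  (cm^2 to m^2)
Radius = DBH/2 = 38.7/2 = 19.35 cm
BA = pi * 19.35^2 / 10000
   = 1176.283 cm^2 / 10000
   = 0.1176 m^2

0.1176


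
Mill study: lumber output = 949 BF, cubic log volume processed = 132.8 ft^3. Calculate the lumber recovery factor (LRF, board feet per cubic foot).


Formula: LRF = Lumber Output (BF) / Log Input (ft^3)
LRF = 949 BF / 132.8 ft^3
LRF = 7.15 BF/ft^3

7.15


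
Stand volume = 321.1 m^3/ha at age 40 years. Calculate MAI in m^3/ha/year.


Formula: MAI = Total Volume / Stand Age
MAI = 321.1 m^3/ha / 40 years
MAI = 8.03 m^3/ha/year

8.03


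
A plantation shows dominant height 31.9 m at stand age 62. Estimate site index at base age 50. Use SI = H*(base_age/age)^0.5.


Formula: SI = H_dom * (base_age / age)^0.5
Age ratio = 50 / 62 = 0.80645
sqrt(age_ratio) = 0.89803
SI = 31.9 * 0.89803 = 28.6 m

28.6


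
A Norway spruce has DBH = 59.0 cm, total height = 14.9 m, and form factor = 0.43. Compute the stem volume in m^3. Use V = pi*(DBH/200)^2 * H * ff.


Formula: V = pi * (DBH/200)^2 * H * ff
Radius = DBH/200 = 59.0/200 = 0.295 m
Radius^2 = 0.295^2 = 0.087025 m^2
V = pi * 0.087025 * 14.9 * 0.43
V = 1.752 m^3

1.752


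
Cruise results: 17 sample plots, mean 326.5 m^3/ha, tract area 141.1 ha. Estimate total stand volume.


Formula: Total Volume = Mean Volume per ha * Total Area
Total Volume = 326.5 m^3/ha * 141.1 ha
Total Volume = 46069 m^3

46069


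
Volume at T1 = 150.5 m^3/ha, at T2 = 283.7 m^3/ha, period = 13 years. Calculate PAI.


Formula: PAI = (V_T2 - V_T1) / (T2 - T1)
Volume increment = 283.7 - 150.5 = 133.2 m^3/ha
PAI = 133.2 / 13 = 10.25 m^3/ha/year

10.25


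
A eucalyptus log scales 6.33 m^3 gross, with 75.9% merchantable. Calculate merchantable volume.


Formula: MV = V_total * (merchantable_pct / 100)
Merchantable fraction = 75.9% / 100 = 0.759
MV = 6.33 m^3 * 0.759 = 4.804 m^3

4.804


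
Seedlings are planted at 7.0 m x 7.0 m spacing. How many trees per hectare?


Formula: TPH = 10000 m^2/ha / (spacing_x * spacing_y)
Area per tree = 7.0 m * 7.0 m = 49.0 m^2
TPH = 10000 / 49.0 = 204 trees/ha

204


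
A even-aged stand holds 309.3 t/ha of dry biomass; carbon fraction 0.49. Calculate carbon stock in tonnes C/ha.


Formula: Carbon Stock = Biomass * Carbon Fraction
C = 309.3 t/ha * 0.49
C = 151.6 t C/ha

151.6


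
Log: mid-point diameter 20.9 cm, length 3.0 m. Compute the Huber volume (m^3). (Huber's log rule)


Huber: V = Am * L,  Am = pi*(Dm/200)^2
Am = pi*(20.9/200)^2 = 0.034307 m^2
V = 0.034307*3.0 = 0.1029 m^3

0.1029


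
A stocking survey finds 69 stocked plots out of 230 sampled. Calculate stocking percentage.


Formula: Stocking % = stocked plots / total plots * 100
Stocking = 69 / 230 * 100
Stocking = 0.3 * 100 = 30.0%

30.0


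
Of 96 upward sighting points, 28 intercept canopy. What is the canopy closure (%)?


Formula: Canopy closure = covered points / total points * 100
Closure = 28 / 96 * 100
Closure = 0.2917 * 100 = 29.2%

29.2


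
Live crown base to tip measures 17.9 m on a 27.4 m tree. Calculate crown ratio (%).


Formula: Crown Ratio = (Crown Length / Total Height) * 100
CR = (17.9 m / 27.4 m) * 100
CR = 0.6533 * 100 = 65.3%

65.3


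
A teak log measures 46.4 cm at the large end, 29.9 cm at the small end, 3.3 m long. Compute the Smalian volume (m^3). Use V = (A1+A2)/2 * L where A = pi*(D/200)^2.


Smalian: V = (A1 + A2)/2 * L,  A = pi*(D/200)^2
A1 = pi*(46.4/200)^2 = 0.169093 m^2
A2 = pi*(29.9/200)^2 = 0.070215 m^2
V = (0.169093+0.070215)/2*3.3 = 0.3949 m^3

0.3949


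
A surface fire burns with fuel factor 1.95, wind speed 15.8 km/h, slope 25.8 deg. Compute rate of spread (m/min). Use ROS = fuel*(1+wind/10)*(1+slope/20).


Formula: ROS = fuel * (1 + wind/10) * (1 + slope/20)
Wind factor = 1 + 15.8/10 = 2.58
Slope factor = 1 + 25.8/20 = 2.29
ROS = 1.95 * 2.58 * 2.29 = 11.52 m/min

11.52


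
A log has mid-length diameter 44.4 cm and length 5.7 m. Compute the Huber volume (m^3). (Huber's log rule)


Huber: V = Am * L,  Am = pi*(Dm/200)^2
Am = pi*(44.4/200)^2 = 0.15483 m^2
V = 0.15483*5.7 = 0.8825 m^3

0.8825


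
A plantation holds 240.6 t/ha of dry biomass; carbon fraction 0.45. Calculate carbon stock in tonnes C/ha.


Formula: Carbon Stock = Biomass * Carbon Fraction
C = 240.6 t/ha * 0.45
C = 108.3 t C/ha

108.3


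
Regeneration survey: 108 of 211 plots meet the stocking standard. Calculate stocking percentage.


Formula: Stocking % = stocked plots / total plots * 100
Stocking = 108 / 211 * 100
Stocking = 0.5118 * 100 = 51.2%

51.2


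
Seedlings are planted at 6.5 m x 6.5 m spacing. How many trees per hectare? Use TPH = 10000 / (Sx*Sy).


Formula: TPH = 10000 m^2/ha / (spacing_x * spacing_y)
Area per tree = 6.5 m * 6.5 m = 42.25 m^2
TPH = 10000 / 42.25 = 237 trees/ha

237


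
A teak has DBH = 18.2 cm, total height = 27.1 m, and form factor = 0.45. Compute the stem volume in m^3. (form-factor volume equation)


Formula: V = pi * (DBH/200)^2 * H * ff
Radius = DBH/200 = 18.2/200 = 0.091 m
Radius^2 = 0.091^2 = 0.008281 m^2
V = pi * 0.008281 * 27.1 * 0.45
V = 0.317 m^3

0.317


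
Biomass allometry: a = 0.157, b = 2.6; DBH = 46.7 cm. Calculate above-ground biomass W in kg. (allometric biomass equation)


Formula: W = a * DBH^b  (allometric power law)
DBH^b = 46.7^2.6 = 21888.8976
W = 0.157 * 21888.8976 = 3436.6 kg

3436.6


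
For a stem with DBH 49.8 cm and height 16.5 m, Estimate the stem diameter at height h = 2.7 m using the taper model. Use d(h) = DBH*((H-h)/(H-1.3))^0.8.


Taper: d(h) = DBH * ((H - h) / (H - 1.3))^0.8
Numerator = H - h = 16.5 - 2.7 = 13.8 m
Denominator = H - 1.3 = 16.5 - 1.3 = 15.2 m
Ratio = 13.8 / 15.2 = 0.90789
d = 49.8 * 0.90789^0.8 = 46.1 cm

46.1


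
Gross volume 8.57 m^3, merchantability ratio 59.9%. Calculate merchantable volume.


Formula: MV = V_total * (merchantable_pct / 100)
Merchantable fraction = 59.9% / 100 = 0.599
MV = 8.57 m^3 * 0.599 = 5.133 m^3

5.133


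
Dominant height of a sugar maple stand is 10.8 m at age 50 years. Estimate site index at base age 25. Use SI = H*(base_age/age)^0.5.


Formula: SI = H_dom * (base_age / age)^0.5
Age ratio = 25 / 50 = 0.5
sqrt(age_ratio) = 0.70711
SI = 10.8 * 0.70711 = 7.6 m

7.6
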